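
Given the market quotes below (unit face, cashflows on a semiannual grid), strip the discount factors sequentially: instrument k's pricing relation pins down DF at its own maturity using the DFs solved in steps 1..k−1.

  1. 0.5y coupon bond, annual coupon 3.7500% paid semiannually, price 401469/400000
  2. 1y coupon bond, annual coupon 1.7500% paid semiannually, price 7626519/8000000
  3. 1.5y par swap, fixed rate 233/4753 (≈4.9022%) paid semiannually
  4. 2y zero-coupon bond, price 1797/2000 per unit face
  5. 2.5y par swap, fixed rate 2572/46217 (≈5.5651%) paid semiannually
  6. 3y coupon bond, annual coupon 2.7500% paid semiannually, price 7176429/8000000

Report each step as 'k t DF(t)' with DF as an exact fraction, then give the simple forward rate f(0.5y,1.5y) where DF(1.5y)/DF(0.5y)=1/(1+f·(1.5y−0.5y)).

1 1/2 2463/2500
2 1 1873/2000
3 3/2 9301/10000
4 2 1797/2000
5 5/2 4357/5000
6 3 4111/5000
f(0.5y,1.5y) = ((2463/2500)/(9301/10000) − 1)/(1) = 551/9301 ≈ 5.9241%

step 1 [0.5y] bond c/2=3/160: DF=(401469/400000 − 3/160·(0))/(1+3/160) = 2463/2500 ≈ 0.985200
step 2 [1y] bond c/2=7/800: DF=(7626519/8000000 − 7/800·(0.985200))/(1+7/800) = 1873/2000 ≈ 0.936500
step 3 [1.5y] swap r/2=233/9506: DF=(1 − 233/9506·(0.985200+0.936500))/(1+233/9506) = 9301/10000 ≈ 0.930100
step 4 [2y] zero: DF = P = 1797/2000 ≈ 0.898500
step 5 [2.5y] swap r/2=1286/46217: DF=(1 − 1286/46217·(0.985200+0.936500+0.930100+0.898500))/(1+1286/46217) = 4357/5000 ≈ 0.871400
step 6 [3y] bond c/2=11/800: DF=(7176429/8000000 − 11/800·(0.985200+0.936500+0.930100+0.898500+0.871400))/(1+11/800) = 4111/5000 ≈ 0.822200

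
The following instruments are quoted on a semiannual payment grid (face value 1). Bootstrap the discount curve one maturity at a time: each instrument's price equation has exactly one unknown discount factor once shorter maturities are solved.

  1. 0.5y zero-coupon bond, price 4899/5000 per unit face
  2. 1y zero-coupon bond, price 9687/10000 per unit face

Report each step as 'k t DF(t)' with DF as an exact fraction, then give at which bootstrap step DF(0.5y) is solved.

step 1 [0.5y] zero: DF = P = 4899/5000 ≈ 0.979800
step 2 [1y] zero: DF = P = 9687/10000 ≈ 0.968700

1 1/2 4899/5000
2 1 9687/10000
DF(0.5y) is solved at step 1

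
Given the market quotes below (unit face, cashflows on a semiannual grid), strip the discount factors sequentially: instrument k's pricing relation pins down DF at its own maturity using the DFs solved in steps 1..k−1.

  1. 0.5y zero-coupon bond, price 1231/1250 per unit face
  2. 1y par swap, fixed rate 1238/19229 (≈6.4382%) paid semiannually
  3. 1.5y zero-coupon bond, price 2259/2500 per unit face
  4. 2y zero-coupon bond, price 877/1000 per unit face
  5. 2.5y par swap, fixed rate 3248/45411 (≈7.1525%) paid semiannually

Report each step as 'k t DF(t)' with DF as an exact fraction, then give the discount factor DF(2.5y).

1 1/2 1231/1250
2 1 9381/10000
3 3/2 2259/2500
4 2 877/1000
5 5/2 1047/1250
DF(2.5y) = 1047/1250 ≈ 0.837600

step 1 [0.5y] zero: DF = P = 1231/1250 ≈ 0.984800
step 2 [1y] swap r/2=619/19229: DF=(1 − 619/19229·(0.984800))/(1+619/19229) = 9381/10000 ≈ 0.938100
step 3 [1.5y] zero: DF = P = 2259/2500 ≈ 0.903600
step 4 [2y] zero: DF = P = 877/1000 ≈ 0.877000
step 5 [2.5y] swap r/2=1624/45411: DF=(1 − 1624/45411·(0.984800+0.938100+0.903600+0.877000))/(1+1624/45411) = 1047/1250 ≈ 0.837600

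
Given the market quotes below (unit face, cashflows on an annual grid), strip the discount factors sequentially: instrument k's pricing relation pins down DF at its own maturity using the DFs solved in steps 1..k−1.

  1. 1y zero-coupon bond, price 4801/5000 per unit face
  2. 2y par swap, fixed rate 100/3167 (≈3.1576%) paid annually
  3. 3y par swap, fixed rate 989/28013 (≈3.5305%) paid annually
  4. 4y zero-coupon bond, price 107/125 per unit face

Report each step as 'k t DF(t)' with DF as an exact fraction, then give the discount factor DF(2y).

step 1 [1y] zero: DF = P = 4801/5000 ≈ 0.960200
step 2 [2y] swap r/1=100/3167: DF=(1 − 100/3167·(0.960200))/(1+100/3167) = 47/50 ≈ 0.940000
step 3 [3y] swap r/1=989/28013: DF=(1 − 989/28013·(0.960200+0.940000))/(1+989/28013) = 9011/10000 ≈ 0.901100
step 4 [4y] zero: DF = P = 107/125 ≈ 0.856000

1 1 4801/5000
2 2 47/50
3 3 9011/10000
4 4 107/125
DF(2y) = 47/50 ≈ 0.940000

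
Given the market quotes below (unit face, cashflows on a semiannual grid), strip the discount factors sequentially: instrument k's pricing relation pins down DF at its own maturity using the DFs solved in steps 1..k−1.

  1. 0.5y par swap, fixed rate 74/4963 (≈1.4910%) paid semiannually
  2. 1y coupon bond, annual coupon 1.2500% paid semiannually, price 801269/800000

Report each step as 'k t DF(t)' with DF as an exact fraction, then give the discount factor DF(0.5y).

1 1/2 4963/5000
2 1 2473/2500
DF(0.5y) = 4963/5000 ≈ 0.992600

step 1 [0.5y] swap r/2=37/4963: DF=(1 − 37/4963·(0))/(1+37/4963) = 4963/5000 ≈ 0.992600
step 2 [1y] bond c/2=1/160: DF=(801269/800000 − 1/160·(0.992600))/(1+1/160) = 2473/2500 ≈ 0.989200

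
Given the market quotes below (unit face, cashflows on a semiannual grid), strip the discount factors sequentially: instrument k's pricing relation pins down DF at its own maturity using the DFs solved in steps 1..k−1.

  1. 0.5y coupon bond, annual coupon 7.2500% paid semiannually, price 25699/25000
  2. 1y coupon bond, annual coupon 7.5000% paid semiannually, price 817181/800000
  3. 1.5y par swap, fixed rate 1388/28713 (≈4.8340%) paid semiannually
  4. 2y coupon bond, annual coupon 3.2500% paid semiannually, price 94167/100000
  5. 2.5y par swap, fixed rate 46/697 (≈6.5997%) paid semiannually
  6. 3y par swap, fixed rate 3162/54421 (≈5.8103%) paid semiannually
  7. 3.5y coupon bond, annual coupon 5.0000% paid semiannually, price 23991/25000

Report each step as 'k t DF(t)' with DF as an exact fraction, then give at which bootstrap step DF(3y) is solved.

1 1/2 124/125
2 1 9487/10000
3 3/2 4653/5000
4 2 8807/10000
5 5/2 4241/5000
6 3 8419/10000
7 7/2 1607/2000
DF(3y) is solved at step 6

step 1 [0.5y] bond c/2=29/800: DF=(25699/25000 − 29/800·(0))/(1+29/800) = 124/125 ≈ 0.992000
step 2 [1y] bond c/2=3/80: DF=(817181/800000 − 3/80·(0.992000))/(1+3/80) = 9487/10000 ≈ 0.948700
step 3 [1.5y] swap r/2=694/28713: DF=(1 − 694/28713·(0.992000+0.948700))/(1+694/28713) = 4653/5000 ≈ 0.930600
step 4 [2y] bond c/2=13/800: DF=(94167/100000 − 13/800·(0.992000+0.948700+0.930600))/(1+13/800) = 8807/10000 ≈ 0.880700
step 5 [2.5y] swap r/2=23/697: DF=(1 − 23/697·(0.992000+0.948700+0.930600+0.880700))/(1+23/697) = 4241/5000 ≈ 0.848200
step 6 [3y] swap r/2=1581/54421: DF=(1 − 1581/54421·(0.992000+0.948700+0.930600+0.880700+0.848200))/(1+1581/54421) = 8419/10000 ≈ 0.841900
step 7 [3.5y] bond c/2=1/40: DF=(23991/25000 − 1/40·(0.992000+0.948700+0.930600+0.880700+0.848200+0.841900))/(1+1/40) = 1607/2000 ≈ 0.803500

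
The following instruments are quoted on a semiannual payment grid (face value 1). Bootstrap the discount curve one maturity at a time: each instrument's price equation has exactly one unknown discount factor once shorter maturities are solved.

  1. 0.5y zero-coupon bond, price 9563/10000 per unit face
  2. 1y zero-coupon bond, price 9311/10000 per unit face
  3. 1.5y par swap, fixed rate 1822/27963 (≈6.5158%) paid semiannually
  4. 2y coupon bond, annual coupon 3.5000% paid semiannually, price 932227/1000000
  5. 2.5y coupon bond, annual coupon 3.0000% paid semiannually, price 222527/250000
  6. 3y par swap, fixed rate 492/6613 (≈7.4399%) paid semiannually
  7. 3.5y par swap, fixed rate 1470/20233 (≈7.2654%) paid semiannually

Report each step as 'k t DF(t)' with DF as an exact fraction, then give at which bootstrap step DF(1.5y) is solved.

1 1/2 9563/10000
2 1 9311/10000
3 3/2 9089/10000
4 2 8681/10000
5 5/2 2057/2500
6 3 502/625
7 7/2 1559/2000
DF(1.5y) is solved at step 3

step 1 [0.5y] zero: DF = P = 9563/10000 ≈ 0.956300
step 2 [1y] zero: DF = P = 9311/10000 ≈ 0.931100
step 3 [1.5y] swap r/2=911/27963: DF=(1 − 911/27963·(0.956300+0.931100))/(1+911/27963) = 9089/10000 ≈ 0.908900
step 4 [2y] bond c/2=7/400: DF=(932227/1000000 − 7/400·(0.956300+0.931100+0.908900))/(1+7/400) = 8681/10000 ≈ 0.868100
step 5 [2.5y] bond c/2=3/200: DF=(222527/250000 − 3/200·(0.956300+0.931100+0.908900+0.868100))/(1+3/200) = 2057/2500 ≈ 0.822800
step 6 [3y] swap r/2=246/6613: DF=(1 − 246/6613·(0.956300+0.931100+0.908900+0.868100+0.822800))/(1+246/6613) = 502/625 ≈ 0.803200
step 7 [3.5y] swap r/2=735/20233: DF=(1 − 735/20233·(0.956300+0.931100+0.908900+0.868100+0.822800+0.803200))/(1+735/20233) = 1559/2000 ≈ 0.779500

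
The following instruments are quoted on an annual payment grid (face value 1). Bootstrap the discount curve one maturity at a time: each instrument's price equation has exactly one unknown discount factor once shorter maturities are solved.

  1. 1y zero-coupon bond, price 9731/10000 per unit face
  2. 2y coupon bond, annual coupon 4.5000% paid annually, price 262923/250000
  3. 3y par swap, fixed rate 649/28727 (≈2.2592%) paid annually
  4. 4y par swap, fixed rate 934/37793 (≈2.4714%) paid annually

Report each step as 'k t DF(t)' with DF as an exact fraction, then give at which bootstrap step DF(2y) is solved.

1 1 9731/10000
2 2 1929/2000
3 3 9351/10000
4 4 4533/5000
DF(2y) is solved at step 2

step 1 [1y] zero: DF = P = 9731/10000 ≈ 0.973100
step 2 [2y] bond c/1=9/200: DF=(262923/250000 − 9/200·(0.973100))/(1+9/200) = 1929/2000 ≈ 0.964500
step 3 [3y] swap r/1=649/28727: DF=(1 − 649/28727·(0.973100+0.964500))/(1+649/28727) = 9351/10000 ≈ 0.935100
step 4 [4y] swap r/1=934/37793: DF=(1 − 934/37793·(0.973100+0.964500+0.935100))/(1+934/37793) = 4533/5000 ≈ 0.906600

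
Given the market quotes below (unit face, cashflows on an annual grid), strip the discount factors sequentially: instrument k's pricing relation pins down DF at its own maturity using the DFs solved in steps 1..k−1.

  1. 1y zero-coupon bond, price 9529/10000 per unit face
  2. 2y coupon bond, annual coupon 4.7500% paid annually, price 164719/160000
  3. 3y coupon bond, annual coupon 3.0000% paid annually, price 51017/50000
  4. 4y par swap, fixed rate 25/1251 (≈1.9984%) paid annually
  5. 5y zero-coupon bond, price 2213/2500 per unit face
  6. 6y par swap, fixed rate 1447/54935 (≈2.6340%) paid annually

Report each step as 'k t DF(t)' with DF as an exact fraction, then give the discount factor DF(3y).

1 1 9529/10000
2 2 2349/2500
3 3 1871/2000
4 4 37/40
5 5 2213/2500
6 6 8553/10000
DF(3y) = 1871/2000 ≈ 0.935500

step 1 [1y] zero: DF = P = 9529/10000 ≈ 0.952900
step 2 [2y] bond c/1=19/400: DF=(164719/160000 − 19/400·(0.952900))/(1+19/400) = 2349/2500 ≈ 0.939600
step 3 [3y] bond c/1=3/100: DF=(51017/50000 − 3/100·(0.952900+0.939600))/(1+3/100) = 1871/2000 ≈ 0.935500
step 4 [4y] swap r/1=25/1251: DF=(1 − 25/1251·(0.952900+0.939600+0.935500))/(1+25/1251) = 37/40 ≈ 0.925000
step 5 [5y] zero: DF = P = 2213/2500 ≈ 0.885200
step 6 [6y] swap r/1=1447/54935: DF=(1 − 1447/54935·(0.952900+0.939600+0.935500+0.925000+0.885200))/(1+1447/54935) = 8553/10000 ≈ 0.855300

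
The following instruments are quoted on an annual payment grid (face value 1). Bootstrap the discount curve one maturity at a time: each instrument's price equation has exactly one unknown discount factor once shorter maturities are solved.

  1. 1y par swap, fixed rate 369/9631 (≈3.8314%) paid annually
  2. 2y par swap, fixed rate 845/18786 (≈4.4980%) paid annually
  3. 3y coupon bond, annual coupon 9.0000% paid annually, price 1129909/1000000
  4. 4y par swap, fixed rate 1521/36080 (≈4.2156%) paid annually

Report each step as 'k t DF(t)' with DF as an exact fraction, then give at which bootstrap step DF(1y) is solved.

step 1 [1y] swap r/1=369/9631: DF=(1 − 369/9631·(0))/(1+369/9631) = 9631/10000 ≈ 0.963100
step 2 [2y] swap r/1=845/18786: DF=(1 − 845/18786·(0.963100))/(1+845/18786) = 1831/2000 ≈ 0.915500
step 3 [3y] bond c/1=9/100: DF=(1129909/1000000 − 9/100·(0.963100+0.915500))/(1+9/100) = 1763/2000 ≈ 0.881500
step 4 [4y] swap r/1=1521/36080: DF=(1 − 1521/36080·(0.963100+0.915500+0.881500))/(1+1521/36080) = 8479/10000 ≈ 0.847900

1 1 9631/10000
2 2 1831/2000
3 3 1763/2000
4 4 8479/10000
DF(1y) is solved at step 1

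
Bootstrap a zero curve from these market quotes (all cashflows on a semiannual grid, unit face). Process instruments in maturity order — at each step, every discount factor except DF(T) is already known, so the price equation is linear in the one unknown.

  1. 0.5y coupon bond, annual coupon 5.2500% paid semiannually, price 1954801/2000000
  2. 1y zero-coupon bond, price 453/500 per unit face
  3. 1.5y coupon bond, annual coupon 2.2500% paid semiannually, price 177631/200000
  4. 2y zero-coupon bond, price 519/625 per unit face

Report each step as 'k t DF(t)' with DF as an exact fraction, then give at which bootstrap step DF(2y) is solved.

1 1/2 2381/2500
2 1 453/500
3 3/2 536/625
4 2 519/625
DF(2y) is solved at step 4

step 1 [0.5y] bond c/2=21/800: DF=(1954801/2000000 − 21/800·(0))/(1+21/800) = 2381/2500 ≈ 0.952400
step 2 [1y] zero: DF = P = 453/500 ≈ 0.906000
step 3 [1.5y] bond c/2=9/800: DF=(177631/200000 − 9/800·(0.952400+0.906000))/(1+9/800) = 536/625 ≈ 0.857600
step 4 [2y] zero: DF = P = 519/625 ≈ 0.830400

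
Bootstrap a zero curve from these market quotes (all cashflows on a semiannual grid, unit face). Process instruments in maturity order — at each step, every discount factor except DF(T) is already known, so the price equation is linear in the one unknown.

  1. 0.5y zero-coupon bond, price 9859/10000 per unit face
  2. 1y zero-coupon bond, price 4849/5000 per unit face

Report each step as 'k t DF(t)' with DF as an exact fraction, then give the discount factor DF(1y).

1 1/2 9859/10000
2 1 4849/5000
DF(1y) = 4849/5000 ≈ 0.969800

step 1 [0.5y] zero: DF = P = 9859/10000 ≈ 0.985900
step 2 [1y] zero: DF = P = 4849/5000 ≈ 0.969800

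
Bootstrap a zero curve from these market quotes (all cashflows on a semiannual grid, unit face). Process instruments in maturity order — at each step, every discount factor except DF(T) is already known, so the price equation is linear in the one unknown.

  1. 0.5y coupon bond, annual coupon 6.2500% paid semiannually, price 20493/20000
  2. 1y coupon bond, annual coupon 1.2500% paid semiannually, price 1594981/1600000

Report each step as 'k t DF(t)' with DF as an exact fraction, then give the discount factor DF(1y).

step 1 [0.5y] bond c/2=1/32: DF=(20493/20000 − 1/32·(0))/(1+1/32) = 621/625 ≈ 0.993600
step 2 [1y] bond c/2=1/160: DF=(1594981/1600000 − 1/160·(0.993600))/(1+1/160) = 1969/2000 ≈ 0.984500

1 1/2 621/625
2 1 1969/2000
DF(1y) = 1969/2000 ≈ 0.984500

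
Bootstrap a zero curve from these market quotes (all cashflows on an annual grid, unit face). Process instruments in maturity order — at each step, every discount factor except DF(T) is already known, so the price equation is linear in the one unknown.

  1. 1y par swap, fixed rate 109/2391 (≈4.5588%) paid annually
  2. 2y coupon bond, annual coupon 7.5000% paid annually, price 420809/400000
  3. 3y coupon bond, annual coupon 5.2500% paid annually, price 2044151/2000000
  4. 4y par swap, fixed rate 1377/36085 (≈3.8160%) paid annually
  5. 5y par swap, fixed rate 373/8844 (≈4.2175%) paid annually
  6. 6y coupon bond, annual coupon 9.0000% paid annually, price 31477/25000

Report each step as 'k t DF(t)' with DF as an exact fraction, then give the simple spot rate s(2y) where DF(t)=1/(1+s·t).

1 1 2391/2500
2 2 9119/10000
3 3 8779/10000
4 4 8623/10000
5 5 1627/2000
6 6 79/100
s(2y) = (1/(9119/10000) − 1)/(2) = 881/18238 ≈ 4.8306%

step 1 [1y] swap r/1=109/2391: DF=(1 − 109/2391·(0))/(1+109/2391) = 2391/2500 ≈ 0.956400
step 2 [2y] bond c/1=3/40: DF=(420809/400000 − 3/40·(0.956400))/(1+3/40) = 9119/10000 ≈ 0.911900
step 3 [3y] bond c/1=21/400: DF=(2044151/2000000 − 21/400·(0.956400+0.911900))/(1+21/400) = 8779/10000 ≈ 0.877900
step 4 [4y] swap r/1=1377/36085: DF=(1 − 1377/36085·(0.956400+0.911900+0.877900))/(1+1377/36085) = 8623/10000 ≈ 0.862300
step 5 [5y] swap r/1=373/8844: DF=(1 − 373/8844·(0.956400+0.911900+0.877900+0.862300))/(1+373/8844) = 1627/2000 ≈ 0.813500
step 6 [6y] bond c/1=9/100: DF=(31477/25000 − 9/100·(0.956400+0.911900+0.877900+0.862300+0.813500))/(1+9/100) = 79/100 ≈ 0.790000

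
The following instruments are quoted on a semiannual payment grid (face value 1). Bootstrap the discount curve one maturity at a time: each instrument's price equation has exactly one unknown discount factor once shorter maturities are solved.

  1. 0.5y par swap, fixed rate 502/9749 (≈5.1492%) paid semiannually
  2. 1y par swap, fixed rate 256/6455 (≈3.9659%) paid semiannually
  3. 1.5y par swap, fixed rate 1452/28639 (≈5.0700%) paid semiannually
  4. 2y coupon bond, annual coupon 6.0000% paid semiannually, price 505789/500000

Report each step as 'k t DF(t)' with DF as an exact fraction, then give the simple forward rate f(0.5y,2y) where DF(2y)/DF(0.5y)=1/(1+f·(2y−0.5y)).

step 1 [0.5y] swap r/2=251/9749: DF=(1 − 251/9749·(0))/(1+251/9749) = 9749/10000 ≈ 0.974900
step 2 [1y] swap r/2=128/6455: DF=(1 − 128/6455·(0.974900))/(1+128/6455) = 601/625 ≈ 0.961600
step 3 [1.5y] swap r/2=726/28639: DF=(1 − 726/28639·(0.974900+0.961600))/(1+726/28639) = 4637/5000 ≈ 0.927400
step 4 [2y] bond c/2=3/100: DF=(505789/500000 − 3/100·(0.974900+0.961600+0.927400))/(1+3/100) = 8987/10000 ≈ 0.898700

1 1/2 9749/10000
2 1 601/625
3 3/2 4637/5000
4 2 8987/10000
f(0.5y,2y) = ((9749/10000)/(8987/10000) − 1)/(3/2) = 508/8987 ≈ 5.6526%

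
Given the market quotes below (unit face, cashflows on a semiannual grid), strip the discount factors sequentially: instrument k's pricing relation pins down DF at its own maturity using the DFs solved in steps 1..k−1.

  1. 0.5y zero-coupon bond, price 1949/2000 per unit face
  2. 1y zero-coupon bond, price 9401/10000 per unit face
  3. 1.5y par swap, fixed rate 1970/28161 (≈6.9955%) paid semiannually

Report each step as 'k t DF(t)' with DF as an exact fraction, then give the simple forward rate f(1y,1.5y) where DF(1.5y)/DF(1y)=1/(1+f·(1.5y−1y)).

step 1 [0.5y] zero: DF = P = 1949/2000 ≈ 0.974500
step 2 [1y] zero: DF = P = 9401/10000 ≈ 0.940100
step 3 [1.5y] swap r/2=985/28161: DF=(1 − 985/28161·(0.974500+0.940100))/(1+985/28161) = 1803/2000 ≈ 0.901500

1 1/2 1949/2000
2 1 9401/10000
3 3/2 1803/2000
f(1y,1.5y) = ((9401/10000)/(1803/2000) − 1)/(1/2) = 772/9015 ≈ 8.5635%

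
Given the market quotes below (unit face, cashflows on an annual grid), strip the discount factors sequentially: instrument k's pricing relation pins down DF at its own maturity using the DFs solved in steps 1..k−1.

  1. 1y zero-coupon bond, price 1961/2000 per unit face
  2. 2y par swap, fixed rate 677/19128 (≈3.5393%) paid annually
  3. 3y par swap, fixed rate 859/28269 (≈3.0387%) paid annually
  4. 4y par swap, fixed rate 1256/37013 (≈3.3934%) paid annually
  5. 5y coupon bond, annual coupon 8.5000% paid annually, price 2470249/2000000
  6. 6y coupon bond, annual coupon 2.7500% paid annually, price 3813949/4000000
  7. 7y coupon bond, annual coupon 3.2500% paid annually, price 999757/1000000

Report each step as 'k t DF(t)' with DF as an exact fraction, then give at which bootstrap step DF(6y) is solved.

step 1 [1y] zero: DF = P = 1961/2000 ≈ 0.980500
step 2 [2y] swap r/1=677/19128: DF=(1 − 677/19128·(0.980500))/(1+677/19128) = 9323/10000 ≈ 0.932300
step 3 [3y] swap r/1=859/28269: DF=(1 − 859/28269·(0.980500+0.932300))/(1+859/28269) = 9141/10000 ≈ 0.914100
step 4 [4y] swap r/1=1256/37013: DF=(1 − 1256/37013·(0.980500+0.932300+0.914100))/(1+1256/37013) = 1093/1250 ≈ 0.874400
step 5 [5y] bond c/1=17/200: DF=(2470249/2000000 − 17/200·(0.980500+0.932300+0.914100+0.874400))/(1+17/200) = 2121/2500 ≈ 0.848400
step 6 [6y] bond c/1=11/400: DF=(3813949/4000000 − 11/400·(0.980500+0.932300+0.914100+0.874400+0.848400))/(1+11/400) = 4031/5000 ≈ 0.806200
step 7 [7y] bond c/1=13/400: DF=(999757/1000000 − 13/400·(0.980500+0.932300+0.914100+0.874400+0.848400+0.806200))/(1+13/400) = 7997/10000 ≈ 0.799700

1 1 1961/2000
2 2 9323/10000
3 3 9141/10000
4 4 1093/1250
5 5 2121/2500
6 6 4031/5000
7 7 7997/10000
DF(6y) is solved at step 6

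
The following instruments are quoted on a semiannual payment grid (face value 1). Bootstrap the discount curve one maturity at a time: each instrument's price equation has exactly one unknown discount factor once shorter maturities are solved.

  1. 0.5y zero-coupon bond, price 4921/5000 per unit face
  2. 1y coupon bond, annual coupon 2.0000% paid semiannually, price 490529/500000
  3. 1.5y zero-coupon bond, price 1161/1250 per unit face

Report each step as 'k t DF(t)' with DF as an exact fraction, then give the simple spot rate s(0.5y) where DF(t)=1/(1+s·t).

step 1 [0.5y] zero: DF = P = 4921/5000 ≈ 0.984200
step 2 [1y] bond c/2=1/100: DF=(490529/500000 − 1/100·(0.984200))/(1+1/100) = 601/625 ≈ 0.961600
step 3 [1.5y] zero: DF = P = 1161/1250 ≈ 0.928800

1 1/2 4921/5000
2 1 601/625
3 3/2 1161/1250
s(0.5y) = (1/(4921/5000) − 1)/(1/2) = 158/4921 ≈ 3.2107%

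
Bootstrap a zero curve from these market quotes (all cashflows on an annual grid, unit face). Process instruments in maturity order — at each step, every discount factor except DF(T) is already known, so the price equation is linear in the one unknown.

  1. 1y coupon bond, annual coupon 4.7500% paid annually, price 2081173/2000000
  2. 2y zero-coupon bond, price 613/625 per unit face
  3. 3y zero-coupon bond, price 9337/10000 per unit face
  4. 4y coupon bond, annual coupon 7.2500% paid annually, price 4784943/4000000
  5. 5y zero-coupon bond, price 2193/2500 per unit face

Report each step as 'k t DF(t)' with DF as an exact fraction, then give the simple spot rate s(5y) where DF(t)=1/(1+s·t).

step 1 [1y] bond c/1=19/400: DF=(2081173/2000000 − 19/400·(0))/(1+19/400) = 4967/5000 ≈ 0.993400
step 2 [2y] zero: DF = P = 613/625 ≈ 0.980800
step 3 [3y] zero: DF = P = 9337/10000 ≈ 0.933700
step 4 [4y] bond c/1=29/400: DF=(4784943/4000000 − 29/400·(0.993400+0.980800+0.933700))/(1+29/400) = 2297/2500 ≈ 0.918800
step 5 [5y] zero: DF = P = 2193/2500 ≈ 0.877200

1 1 4967/5000
2 2 613/625
3 3 9337/10000
4 4 2297/2500
5 5 2193/2500
s(5y) = (1/(2193/2500) − 1)/(5) = 307/10965 ≈ 2.7998%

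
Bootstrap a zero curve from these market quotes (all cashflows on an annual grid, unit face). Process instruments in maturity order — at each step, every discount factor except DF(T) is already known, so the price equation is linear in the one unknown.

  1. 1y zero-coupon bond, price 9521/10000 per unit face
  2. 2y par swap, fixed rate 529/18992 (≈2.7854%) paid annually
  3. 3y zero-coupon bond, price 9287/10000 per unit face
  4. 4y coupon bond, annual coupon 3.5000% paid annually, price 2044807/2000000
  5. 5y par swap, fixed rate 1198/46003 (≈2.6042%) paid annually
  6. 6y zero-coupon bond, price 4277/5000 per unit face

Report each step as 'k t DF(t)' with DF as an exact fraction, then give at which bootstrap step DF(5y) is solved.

1 1 9521/10000
2 2 9471/10000
3 3 9287/10000
4 4 4461/5000
5 5 4401/5000
6 6 4277/5000
DF(5y) is solved at step 5

step 1 [1y] zero: DF = P = 9521/10000 ≈ 0.952100
step 2 [2y] swap r/1=529/18992: DF=(1 − 529/18992·(0.952100))/(1+529/18992) = 9471/10000 ≈ 0.947100
step 3 [3y] zero: DF = P = 9287/10000 ≈ 0.928700
step 4 [4y] bond c/1=7/200: DF=(2044807/2000000 − 7/200·(0.952100+0.947100+0.928700))/(1+7/200) = 4461/5000 ≈ 0.892200
step 5 [5y] swap r/1=1198/46003: DF=(1 − 1198/46003·(0.952100+0.947100+0.928700+0.892200))/(1+1198/46003) = 4401/5000 ≈ 0.880200
step 6 [6y] zero: DF = P = 4277/5000 ≈ 0.855400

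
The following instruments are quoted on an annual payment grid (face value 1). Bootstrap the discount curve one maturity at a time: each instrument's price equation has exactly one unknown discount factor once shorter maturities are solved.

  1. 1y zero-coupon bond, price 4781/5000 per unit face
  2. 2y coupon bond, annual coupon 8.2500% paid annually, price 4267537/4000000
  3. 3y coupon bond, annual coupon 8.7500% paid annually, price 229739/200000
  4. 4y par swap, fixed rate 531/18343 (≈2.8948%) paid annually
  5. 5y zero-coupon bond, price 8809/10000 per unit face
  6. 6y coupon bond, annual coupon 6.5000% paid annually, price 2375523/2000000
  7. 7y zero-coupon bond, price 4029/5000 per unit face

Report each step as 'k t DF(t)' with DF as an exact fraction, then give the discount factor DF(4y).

1 1 4781/5000
2 2 9127/10000
3 3 9059/10000
4 4 4469/5000
5 5 8809/10000
6 6 1047/1250
7 7 4029/5000
DF(4y) = 4469/5000 ≈ 0.893800

step 1 [1y] zero: DF = P = 4781/5000 ≈ 0.956200
step 2 [2y] bond c/1=33/400: DF=(4267537/4000000 − 33/400·(0.956200))/(1+33/400) = 9127/10000 ≈ 0.912700
step 3 [3y] bond c/1=7/80: DF=(229739/200000 − 7/80·(0.956200+0.912700))/(1+7/80) = 9059/10000 ≈ 0.905900
step 4 [4y] swap r/1=531/18343: DF=(1 − 531/18343·(0.956200+0.912700+0.905900))/(1+531/18343) = 4469/5000 ≈ 0.893800
step 5 [5y] zero: DF = P = 8809/10000 ≈ 0.880900
step 6 [6y] bond c/1=13/200: DF=(2375523/2000000 − 13/200·(0.956200+0.912700+0.905900+0.893800+0.880900))/(1+13/200) = 1047/1250 ≈ 0.837600
step 7 [7y] zero: DF = P = 4029/5000 ≈ 0.805800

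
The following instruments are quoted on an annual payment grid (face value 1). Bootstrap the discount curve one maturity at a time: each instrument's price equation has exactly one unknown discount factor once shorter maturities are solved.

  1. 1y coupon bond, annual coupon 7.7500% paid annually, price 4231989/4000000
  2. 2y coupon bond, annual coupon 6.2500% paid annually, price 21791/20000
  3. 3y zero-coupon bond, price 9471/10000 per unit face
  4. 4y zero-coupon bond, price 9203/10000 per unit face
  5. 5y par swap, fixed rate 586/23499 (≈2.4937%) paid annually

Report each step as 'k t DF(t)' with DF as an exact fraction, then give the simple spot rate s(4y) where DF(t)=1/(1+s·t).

step 1 [1y] bond c/1=31/400: DF=(4231989/4000000 − 31/400·(0))/(1+31/400) = 9819/10000 ≈ 0.981900
step 2 [2y] bond c/1=1/16: DF=(21791/20000 − 1/16·(0.981900))/(1+1/16) = 9677/10000 ≈ 0.967700
step 3 [3y] zero: DF = P = 9471/10000 ≈ 0.947100
step 4 [4y] zero: DF = P = 9203/10000 ≈ 0.920300
step 5 [5y] swap r/1=586/23499: DF=(1 − 586/23499·(0.981900+0.967700+0.947100+0.920300))/(1+586/23499) = 2207/2500 ≈ 0.882800

1 1 9819/10000
2 2 9677/10000
3 3 9471/10000
4 4 9203/10000
5 5 2207/2500
s(4y) = (1/(9203/10000) − 1)/(4) = 797/36812 ≈ 2.1651%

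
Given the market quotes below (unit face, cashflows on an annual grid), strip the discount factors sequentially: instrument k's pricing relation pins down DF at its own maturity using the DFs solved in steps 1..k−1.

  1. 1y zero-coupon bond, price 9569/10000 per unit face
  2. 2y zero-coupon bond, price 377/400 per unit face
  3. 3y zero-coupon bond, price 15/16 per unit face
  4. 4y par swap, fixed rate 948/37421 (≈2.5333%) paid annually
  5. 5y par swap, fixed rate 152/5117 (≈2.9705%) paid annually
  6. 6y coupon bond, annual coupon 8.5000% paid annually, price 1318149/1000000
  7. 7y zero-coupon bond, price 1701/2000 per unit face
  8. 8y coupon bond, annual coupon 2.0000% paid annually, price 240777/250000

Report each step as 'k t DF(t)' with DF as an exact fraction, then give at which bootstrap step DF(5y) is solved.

step 1 [1y] zero: DF = P = 9569/10000 ≈ 0.956900
step 2 [2y] zero: DF = P = 377/400 ≈ 0.942500
step 3 [3y] zero: DF = P = 15/16 ≈ 0.937500
step 4 [4y] swap r/1=948/37421: DF=(1 − 948/37421·(0.956900+0.942500+0.937500))/(1+948/37421) = 2263/2500 ≈ 0.905200
step 5 [5y] swap r/1=152/5117: DF=(1 − 152/5117·(0.956900+0.942500+0.937500+0.905200))/(1+152/5117) = 1079/1250 ≈ 0.863200
step 6 [6y] bond c/1=17/200: DF=(1318149/1000000 − 17/200·(0.956900+0.942500+0.937500+0.905200+0.863200))/(1+17/200) = 8541/10000 ≈ 0.854100
step 7 [7y] zero: DF = P = 1701/2000 ≈ 0.850500
step 8 [8y] bond c/1=1/50: DF=(240777/250000 − 1/50·(0.956900+0.942500+0.937500+0.905200+0.863200+0.854100+0.850500))/(1+1/50) = 1641/2000 ≈ 0.820500

1 1 9569/10000
2 2 377/400
3 3 15/16
4 4 2263/2500
5 5 1079/1250
6 6 8541/10000
7 7 1701/2000
8 8 1641/2000
DF(5y) is solved at step 5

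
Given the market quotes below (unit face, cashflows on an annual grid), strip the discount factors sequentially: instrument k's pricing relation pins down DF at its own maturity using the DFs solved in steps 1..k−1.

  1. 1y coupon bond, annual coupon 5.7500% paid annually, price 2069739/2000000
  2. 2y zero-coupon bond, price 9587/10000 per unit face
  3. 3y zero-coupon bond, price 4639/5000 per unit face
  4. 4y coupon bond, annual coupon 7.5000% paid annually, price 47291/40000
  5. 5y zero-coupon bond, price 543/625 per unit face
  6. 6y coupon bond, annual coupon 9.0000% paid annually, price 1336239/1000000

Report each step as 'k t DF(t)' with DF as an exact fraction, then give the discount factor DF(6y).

step 1 [1y] bond c/1=23/400: DF=(2069739/2000000 − 23/400·(0))/(1+23/400) = 4893/5000 ≈ 0.978600
step 2 [2y] zero: DF = P = 9587/10000 ≈ 0.958700
step 3 [3y] zero: DF = P = 4639/5000 ≈ 0.927800
step 4 [4y] bond c/1=3/40: DF=(47291/40000 − 3/40·(0.978600+0.958700+0.927800))/(1+3/40) = 8999/10000 ≈ 0.899900
step 5 [5y] zero: DF = P = 543/625 ≈ 0.868800
step 6 [6y] bond c/1=9/100: DF=(1336239/1000000 − 9/100·(0.978600+0.958700+0.927800+0.899900+0.868800))/(1+9/100) = 8433/10000 ≈ 0.843300

1 1 4893/5000
2 2 9587/10000
3 3 4639/5000
4 4 8999/10000
5 5 543/625
6 6 8433/10000
DF(6y) = 8433/10000 ≈ 0.843300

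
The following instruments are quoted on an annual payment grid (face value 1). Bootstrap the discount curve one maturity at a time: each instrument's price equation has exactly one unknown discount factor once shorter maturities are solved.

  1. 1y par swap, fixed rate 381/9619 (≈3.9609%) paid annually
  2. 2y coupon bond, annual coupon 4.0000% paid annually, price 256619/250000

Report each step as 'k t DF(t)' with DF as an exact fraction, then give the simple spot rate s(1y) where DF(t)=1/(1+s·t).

1 1 9619/10000
2 2 19/20
s(1y) = (1/(9619/10000) − 1)/(1) = 381/9619 ≈ 3.9609%

step 1 [1y] swap r/1=381/9619: DF=(1 − 381/9619·(0))/(1+381/9619) = 9619/10000 ≈ 0.961900
step 2 [2y] bond c/1=1/25: DF=(256619/250000 − 1/25·(0.961900))/(1+1/25) = 19/20 ≈ 0.950000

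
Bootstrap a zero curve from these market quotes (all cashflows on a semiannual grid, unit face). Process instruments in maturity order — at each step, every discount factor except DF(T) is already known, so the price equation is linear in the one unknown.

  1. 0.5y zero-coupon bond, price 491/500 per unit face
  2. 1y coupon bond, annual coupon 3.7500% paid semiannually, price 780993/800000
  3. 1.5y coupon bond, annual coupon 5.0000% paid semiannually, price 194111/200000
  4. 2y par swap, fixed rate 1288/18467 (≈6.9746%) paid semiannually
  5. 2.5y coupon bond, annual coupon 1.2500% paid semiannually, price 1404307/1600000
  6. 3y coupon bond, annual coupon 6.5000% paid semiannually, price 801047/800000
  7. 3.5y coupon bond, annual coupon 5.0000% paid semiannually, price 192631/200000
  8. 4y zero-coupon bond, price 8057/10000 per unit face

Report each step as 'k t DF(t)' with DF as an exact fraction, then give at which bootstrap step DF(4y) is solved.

1 1/2 491/500
2 1 4701/5000
3 3/2 9/10
4 2 1089/1250
5 5/2 8493/10000
6 3 2067/2500
7 7/2 8087/10000
8 4 8057/10000
DF(4y) is solved at step 8

step 1 [0.5y] zero: DF = P = 491/500 ≈ 0.982000
step 2 [1y] bond c/2=3/160: DF=(780993/800000 − 3/160·(0.982000))/(1+3/160) = 4701/5000 ≈ 0.940200
step 3 [1.5y] bond c/2=1/40: DF=(194111/200000 − 1/40·(0.982000+0.940200))/(1+1/40) = 9/10 ≈ 0.900000
step 4 [2y] swap r/2=644/18467: DF=(1 − 644/18467·(0.982000+0.940200+0.900000))/(1+644/18467) = 1089/1250 ≈ 0.871200
step 5 [2.5y] bond c/2=1/160: DF=(1404307/1600000 − 1/160·(0.982000+0.940200+0.900000+0.871200))/(1+1/160) = 8493/10000 ≈ 0.849300
step 6 [3y] bond c/2=13/400: DF=(801047/800000 − 13/400·(0.982000+0.940200+0.900000+0.871200+0.849300))/(1+13/400) = 2067/2500 ≈ 0.826800
step 7 [3.5y] bond c/2=1/40: DF=(192631/200000 − 1/40·(0.982000+0.940200+0.900000+0.871200+0.849300+0.826800))/(1+1/40) = 8087/10000 ≈ 0.808700
step 8 [4y] zero: DF = P = 8057/10000 ≈ 0.805700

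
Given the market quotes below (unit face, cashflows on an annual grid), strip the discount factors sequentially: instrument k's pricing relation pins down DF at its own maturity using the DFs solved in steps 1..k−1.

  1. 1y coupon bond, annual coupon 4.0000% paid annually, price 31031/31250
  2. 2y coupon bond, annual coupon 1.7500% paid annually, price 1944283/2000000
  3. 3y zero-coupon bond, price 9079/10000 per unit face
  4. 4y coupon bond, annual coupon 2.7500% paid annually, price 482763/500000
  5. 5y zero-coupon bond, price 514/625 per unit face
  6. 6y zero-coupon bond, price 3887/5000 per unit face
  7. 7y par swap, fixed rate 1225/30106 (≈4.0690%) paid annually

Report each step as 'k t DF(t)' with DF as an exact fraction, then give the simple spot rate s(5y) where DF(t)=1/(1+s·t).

step 1 [1y] bond c/1=1/25: DF=(31031/31250 − 1/25·(0))/(1+1/25) = 2387/2500 ≈ 0.954800
step 2 [2y] bond c/1=7/400: DF=(1944283/2000000 − 7/400·(0.954800))/(1+7/400) = 939/1000 ≈ 0.939000
step 3 [3y] zero: DF = P = 9079/10000 ≈ 0.907900
step 4 [4y] bond c/1=11/400: DF=(482763/500000 − 11/400·(0.954800+0.939000+0.907900))/(1+11/400) = 8647/10000 ≈ 0.864700
step 5 [5y] zero: DF = P = 514/625 ≈ 0.822400
step 6 [6y] zero: DF = P = 3887/5000 ≈ 0.777400
step 7 [7y] swap r/1=1225/30106: DF=(1 − 1225/30106·(0.954800+0.939000+0.907900+0.864700+0.822400+0.777400))/(1+1225/30106) = 151/200 ≈ 0.755000

1 1 2387/2500
2 2 939/1000
3 3 9079/10000
4 4 8647/10000
5 5 514/625
6 6 3887/5000
7 7 151/200
s(5y) = (1/(514/625) − 1)/(5) = 111/2570 ≈ 4.3191%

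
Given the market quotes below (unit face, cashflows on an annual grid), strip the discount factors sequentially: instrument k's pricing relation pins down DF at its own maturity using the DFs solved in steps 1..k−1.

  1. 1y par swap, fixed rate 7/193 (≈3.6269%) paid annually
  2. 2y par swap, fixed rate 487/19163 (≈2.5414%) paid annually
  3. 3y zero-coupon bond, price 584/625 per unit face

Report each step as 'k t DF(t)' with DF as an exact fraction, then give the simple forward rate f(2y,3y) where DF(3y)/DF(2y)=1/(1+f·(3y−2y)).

1 1 193/200
2 2 9513/10000
3 3 584/625
f(2y,3y) = ((9513/10000)/(584/625) − 1)/(1) = 169/9344 ≈ 1.8086%

step 1 [1y] swap r/1=7/193: DF=(1 − 7/193·(0))/(1+7/193) = 193/200 ≈ 0.965000
step 2 [2y] swap r/1=487/19163: DF=(1 − 487/19163·(0.965000))/(1+487/19163) = 9513/10000 ≈ 0.951300
step 3 [3y] zero: DF = P = 584/625 ≈ 0.934400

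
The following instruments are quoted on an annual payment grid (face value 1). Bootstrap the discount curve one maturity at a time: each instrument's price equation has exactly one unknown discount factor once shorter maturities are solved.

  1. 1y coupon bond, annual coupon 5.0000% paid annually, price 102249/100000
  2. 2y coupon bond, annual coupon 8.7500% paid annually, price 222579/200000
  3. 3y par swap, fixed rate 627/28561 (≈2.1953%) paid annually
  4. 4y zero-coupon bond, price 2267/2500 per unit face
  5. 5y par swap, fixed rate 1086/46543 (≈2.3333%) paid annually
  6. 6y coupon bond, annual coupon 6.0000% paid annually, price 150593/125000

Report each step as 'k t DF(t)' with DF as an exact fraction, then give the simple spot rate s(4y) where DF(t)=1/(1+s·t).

1 1 4869/5000
2 2 189/200
3 3 9373/10000
4 4 2267/2500
5 5 4457/5000
6 6 8731/10000
s(4y) = (1/(2267/2500) − 1)/(4) = 233/9068 ≈ 2.5695%

step 1 [1y] bond c/1=1/20: DF=(102249/100000 − 1/20·(0))/(1+1/20) = 4869/5000 ≈ 0.973800
step 2 [2y] bond c/1=7/80: DF=(222579/200000 − 7/80·(0.973800))/(1+7/80) = 189/200 ≈ 0.945000
step 3 [3y] swap r/1=627/28561: DF=(1 − 627/28561·(0.973800+0.945000))/(1+627/28561) = 9373/10000 ≈ 0.937300
step 4 [4y] zero: DF = P = 2267/2500 ≈ 0.906800
step 5 [5y] swap r/1=1086/46543: DF=(1 − 1086/46543·(0.973800+0.945000+0.937300+0.906800))/(1+1086/46543) = 4457/5000 ≈ 0.891400
step 6 [6y] bond c/1=3/50: DF=(150593/125000 − 3/50·(0.973800+0.945000+0.937300+0.906800+0.891400))/(1+3/50) = 8731/10000 ≈ 0.873100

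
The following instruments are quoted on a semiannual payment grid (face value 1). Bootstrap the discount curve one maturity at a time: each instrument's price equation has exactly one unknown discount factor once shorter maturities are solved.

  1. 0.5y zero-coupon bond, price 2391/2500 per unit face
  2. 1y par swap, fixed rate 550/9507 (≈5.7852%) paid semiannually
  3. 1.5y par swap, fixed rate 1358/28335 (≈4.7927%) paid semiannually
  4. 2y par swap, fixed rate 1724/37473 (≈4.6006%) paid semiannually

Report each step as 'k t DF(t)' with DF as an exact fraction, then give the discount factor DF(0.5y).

1 1/2 2391/2500
2 1 189/200
3 3/2 9321/10000
4 2 4569/5000
DF(0.5y) = 2391/2500 ≈ 0.956400

step 1 [0.5y] zero: DF = P = 2391/2500 ≈ 0.956400
step 2 [1y] swap r/2=275/9507: DF=(1 − 275/9507·(0.956400))/(1+275/9507) = 189/200 ≈ 0.945000
step 3 [1.5y] swap r/2=679/28335: DF=(1 − 679/28335·(0.956400+0.945000))/(1+679/28335) = 9321/10000 ≈ 0.932100
step 4 [2y] swap r/2=862/37473: DF=(1 − 862/37473·(0.956400+0.945000+0.932100))/(1+862/37473) = 4569/5000 ≈ 0.913800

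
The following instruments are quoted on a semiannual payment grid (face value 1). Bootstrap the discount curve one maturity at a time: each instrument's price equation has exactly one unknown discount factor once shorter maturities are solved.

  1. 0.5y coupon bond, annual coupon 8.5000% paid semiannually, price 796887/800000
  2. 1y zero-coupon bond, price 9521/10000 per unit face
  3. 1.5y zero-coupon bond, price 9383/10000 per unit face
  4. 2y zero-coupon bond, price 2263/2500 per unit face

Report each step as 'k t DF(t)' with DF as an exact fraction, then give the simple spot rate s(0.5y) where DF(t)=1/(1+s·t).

step 1 [0.5y] bond c/2=17/400: DF=(796887/800000 − 17/400·(0))/(1+17/400) = 1911/2000 ≈ 0.955500
step 2 [1y] zero: DF = P = 9521/10000 ≈ 0.952100
step 3 [1.5y] zero: DF = P = 9383/10000 ≈ 0.938300
step 4 [2y] zero: DF = P = 2263/2500 ≈ 0.905200

1 1/2 1911/2000
2 1 9521/10000
3 3/2 9383/10000
4 2 2263/2500
s(0.5y) = (1/(1911/2000) − 1)/(1/2) = 178/1911 ≈ 9.3145%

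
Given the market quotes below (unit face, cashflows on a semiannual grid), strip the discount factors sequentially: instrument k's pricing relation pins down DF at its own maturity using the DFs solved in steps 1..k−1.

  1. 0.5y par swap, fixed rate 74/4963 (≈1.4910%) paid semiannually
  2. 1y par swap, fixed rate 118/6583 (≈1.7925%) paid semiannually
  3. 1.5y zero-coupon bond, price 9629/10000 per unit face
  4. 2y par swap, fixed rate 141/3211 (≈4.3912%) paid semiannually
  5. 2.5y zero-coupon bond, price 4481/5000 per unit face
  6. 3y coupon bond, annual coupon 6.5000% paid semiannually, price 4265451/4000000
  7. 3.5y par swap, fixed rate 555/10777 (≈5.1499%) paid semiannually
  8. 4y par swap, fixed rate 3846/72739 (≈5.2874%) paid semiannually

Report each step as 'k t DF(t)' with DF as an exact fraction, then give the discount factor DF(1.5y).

step 1 [0.5y] swap r/2=37/4963: DF=(1 − 37/4963·(0))/(1+37/4963) = 4963/5000 ≈ 0.992600
step 2 [1y] swap r/2=59/6583: DF=(1 − 59/6583·(0.992600))/(1+59/6583) = 9823/10000 ≈ 0.982300
step 3 [1.5y] zero: DF = P = 9629/10000 ≈ 0.962900
step 4 [2y] swap r/2=141/6422: DF=(1 − 141/6422·(0.992600+0.982300+0.962900))/(1+141/6422) = 4577/5000 ≈ 0.915400
step 5 [2.5y] zero: DF = P = 4481/5000 ≈ 0.896200
step 6 [3y] bond c/2=13/400: DF=(4265451/4000000 − 13/400·(0.992600+0.982300+0.962900+0.915400+0.896200))/(1+13/400) = 8833/10000 ≈ 0.883300
step 7 [3.5y] swap r/2=555/21554: DF=(1 − 555/21554·(0.992600+0.982300+0.962900+0.915400+0.896200+0.883300))/(1+555/21554) = 1667/2000 ≈ 0.833500
step 8 [4y] swap r/2=1923/72739: DF=(1 − 1923/72739·(0.992600+0.982300+0.962900+0.915400+0.896200+0.883300+0.833500))/(1+1923/72739) = 8077/10000 ≈ 0.807700

1 1/2 4963/5000
2 1 9823/10000
3 3/2 9629/10000
4 2 4577/5000
5 5/2 4481/5000
6 3 8833/10000
7 7/2 1667/2000
8 4 8077/10000
DF(1.5y) = 9629/10000 ≈ 0.962900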